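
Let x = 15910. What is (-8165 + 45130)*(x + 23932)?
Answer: 1472759530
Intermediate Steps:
(-8165 + 45130)*(x + 23932) = (-8165 + 45130)*(15910 + 23932) = 36965*39842 = 1472759530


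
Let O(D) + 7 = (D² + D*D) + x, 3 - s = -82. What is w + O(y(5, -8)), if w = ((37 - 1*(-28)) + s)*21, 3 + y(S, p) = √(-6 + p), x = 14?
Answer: 3147 - 12*I*√14 ≈ 3147.0 - 44.9*I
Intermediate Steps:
s = 85 (s = 3 - 1*(-82) = 3 + 82 = 85)
y(S, p) = -3 + √(-6 + p)
w = 3150 (w = ((37 - 1*(-28)) + 85)*21 = ((37 + 28) + 85)*21 = (65 + 85)*21 = 150*21 = 3150)
O(D) = 7 + 2*D² (O(D) = -7 + ((D² + D*D) + 14) = -7 + ((D² + D²) + 14) = -7 + (2*D² + 14) = -7 + (14 + 2*D²) = 7 + 2*D²)
w + O(y(5, -8)) = 3150 + (7 + 2*(-3 + √(-6 - 8))²) = 3150 + (7 + 2*(-3 + √(-14))²) = 3150 + (7 + 2*(-3 + I*√14)²) = 3157 + 2*(-3 + I*√14)²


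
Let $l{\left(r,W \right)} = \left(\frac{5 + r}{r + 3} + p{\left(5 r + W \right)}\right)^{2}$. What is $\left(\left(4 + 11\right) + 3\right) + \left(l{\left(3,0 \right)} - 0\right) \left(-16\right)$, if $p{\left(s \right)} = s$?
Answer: $- \frac{38254}{9} \approx -4250.4$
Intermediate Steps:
$l{\left(r,W \right)} = \left(W + 5 r + \frac{5 + r}{3 + r}\right)^{2}$ ($l{\left(r,W \right)} = \left(\frac{5 + r}{r + 3} + \left(5 r + W\right)\right)^{2} = \left(\frac{5 + r}{3 + r} + \left(W + 5 r\right)\right)^{2} = \left(W + 5 r + \frac{5 + r}{3 + r}\right)^{2}$)
$\left(\left(4 + 11\right) + 3\right) + \left(l{\left(3,0 \right)} - 0\right) \left(-16\right) = \left(\left(4 + 11\right) + 3\right) + \left(\frac{\left(5 + 3 \cdot 0 + 16 \cdot 3 + 3 \left(0 + 5 \cdot 3\right)\right)^{2}}{\left(3 + 3\right)^{2}} - 0\right) \left(-16\right) = \left(15 + 3\right) + \left(\frac{\left(5 + 0 + 48 + 3 \left(0 + 15\right)\right)^{2}}{36} + 0\right) \left(-16\right) = 18 + \left(\frac{\left(5 + 0 + 48 + 3 \cdot 15\right)^{2}}{36} + 0\right) \left(-16\right) = 18 + \left(\frac{\left(5 + 0 + 48 + 45\right)^{2}}{36} + 0\right) \left(-16\right) = 18 + \left(\frac{98^{2}}{36} + 0\right) \left(-16\right) = 18 + \left(\frac{1}{36} \cdot 9604 + 0\right) \left(-16\right) = 18 + \left(\frac{2401}{9} + 0\right) \left(-16\right) = 18 + \frac{2401}{9} \left(-16\right) = 18 - \frac{38416}{9} = - \frac{38254}{9}$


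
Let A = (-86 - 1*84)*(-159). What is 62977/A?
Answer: 62977/27030 ≈ 2.3299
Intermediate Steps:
A = 27030 (A = (-86 - 84)*(-159) = -170*(-159) = 27030)
62977/A = 62977/27030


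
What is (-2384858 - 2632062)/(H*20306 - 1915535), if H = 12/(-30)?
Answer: 25084600/9618287 ≈ 2.6080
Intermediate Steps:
H = -2/5 (H = 12*(-1/30) = -2/5 ≈ -0.40000)
(-2384858 - 2632062)/(H*20306 - 1915535) = (-2384858 - 2632062)/(-2/5*20306 - 1915535) = -5016920/(-40612/5 - 1915535) = -5016920/(-9618287/5) = -5016920*(-5/9618287) = 25084600/9618287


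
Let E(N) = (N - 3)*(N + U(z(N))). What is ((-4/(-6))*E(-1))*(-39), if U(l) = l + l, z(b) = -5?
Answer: -1144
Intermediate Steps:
U(l) = 2*l
E(N) = (-10 + N)*(-3 + N) (E(N) = (N - 3)*(N + 2*(-5)) = (-3 + N)*(N - 10) = (-3 + N)*(-10 + N) = (-10 + N)*(-3 + N))
((-4/(-6))*E(-1))*(-39) = ((-4/(-6))*(30 + (-1)² - 13*(-1)))*(-39) = ((-4*(-⅙))*(30 + 1 + 13))*(-39) = ((⅔)*44)*(-39) = (88/3)*(-39) = -1144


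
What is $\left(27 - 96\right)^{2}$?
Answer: $4761$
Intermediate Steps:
$\left(27 - 96\right)^{2} = \left(-69\right)^{2} = 4761$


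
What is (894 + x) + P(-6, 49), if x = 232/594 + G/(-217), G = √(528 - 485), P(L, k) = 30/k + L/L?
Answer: 13039529/14553 - √43/217 ≈ 895.97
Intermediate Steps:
P(L, k) = 1 + 30/k (P(L, k) = 30/k + 1 = 1 + 30/k)
G = √43 ≈ 6.5574
x = 116/297 - √43/217 (x = 232/594 + √43/(-217) = 232*(1/594) + √43*(-1/217) = 116/297 - √43/217 ≈ 0.36035)
(894 + x) + P(-6, 49) = (894 + (116/297 - √43/217)) + (30 + 49)/49 = (265634/297 - √43/217) + (1/49)*79 = (265634/297 - √43/217) + 79/49 = 13039529/14553 - √43/217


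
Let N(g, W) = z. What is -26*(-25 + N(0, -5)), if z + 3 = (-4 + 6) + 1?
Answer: 650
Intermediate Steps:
z = 0 (z = -3 + ((-4 + 6) + 1) = -3 + (2 + 1) = -3 + 3 = 0)
N(g, W) = 0
-26*(-25 + N(0, -5)) = -26*(-25 + 0) = -26*(-25) = 650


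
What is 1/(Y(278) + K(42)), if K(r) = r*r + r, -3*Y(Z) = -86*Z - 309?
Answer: 3/29635 ≈ 0.00010123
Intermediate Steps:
Y(Z) = 103 + 86*Z/3 (Y(Z) = -(-86*Z - 309)/3 = -(-309 - 86*Z)/3 = 103 + 86*Z/3)
K(r) = r + r² (K(r) = r² + r = r + r²)
1/(Y(278) + K(42)) = 1/((103 + (86/3)*278) + 42*(1 + 42)) = 1/((103 + 23908/3) + 42*43) = 1/(24217/3 + 1806) = 1/(29635/3) = 3/29635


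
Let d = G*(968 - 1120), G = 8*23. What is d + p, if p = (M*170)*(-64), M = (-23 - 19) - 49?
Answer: 962112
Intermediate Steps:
G = 184
d = -27968 (d = 184*(968 - 1120) = 184*(-152) = -27968)
M = -91 (M = -42 - 49 = -91)
p = 990080 (p = -91*170*(-64) = -15470*(-64) = 990080)
d + p = -27968 + 990080 = 962112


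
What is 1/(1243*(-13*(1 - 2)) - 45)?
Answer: 1/16114 ≈ 6.2058e-5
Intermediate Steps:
1/(1243*(-13*(1 - 2)) - 45) = 1/(1243*(-13*(-1)) - 45) = 1/(1243*13 - 45) = 1/(16159 - 45) = 1/16114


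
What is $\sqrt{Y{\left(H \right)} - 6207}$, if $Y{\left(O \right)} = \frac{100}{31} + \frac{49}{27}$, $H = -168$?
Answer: $\frac{8 i \sqrt{7543230}}{279} \approx 78.753 i$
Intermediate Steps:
$Y{\left(O \right)} = \frac{4219}{837}$ ($Y{\left(O \right)} = 100 \cdot \frac{1}{31} + 49 \cdot \frac{1}{27} = \frac{100}{31} + \frac{49}{27} = \frac{4219}{837}$)
$\sqrt{Y{\left(H \right)} - 6207} = \sqrt{\frac{4219}{837} - 6207} = \sqrt{- \frac{5191040}{837}} = \frac{8 i \sqrt{7543230}}{279}$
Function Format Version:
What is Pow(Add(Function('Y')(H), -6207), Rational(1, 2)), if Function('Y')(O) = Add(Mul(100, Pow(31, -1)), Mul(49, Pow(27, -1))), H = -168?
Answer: Mul(Rational(8, 279), I, Pow(7543230, Rational(1, 2))) ≈ Mul(78.753, I)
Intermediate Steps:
Function('Y')(O) = Rational(4219, 837) (Function('Y')(O) = Add(Mul(100, Rational(1, 31)), Mul(49, Rational(1, 27))) = Add(Rational(100, 31), Rational(49, 27)) = Rational(4219, 837))
Pow(Add(Function('Y')(H), -6207), Rational(1, 2)) = Pow(Add(Rational(4219, 837), -6207), Rational(1, 2)) = Pow(Rational(-5191040, 837), Rational(1, 2)) = Mul(Rational(8, 279), I, Pow(7543230, Rational(1, 2)))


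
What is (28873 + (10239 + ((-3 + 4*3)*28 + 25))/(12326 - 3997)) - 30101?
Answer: -10217496/8329 ≈ -1226.7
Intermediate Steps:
(28873 + (10239 + ((-3 + 4*3)*28 + 25))/(12326 - 3997)) - 30101 = (28873 + (10239 + ((-3 + 12)*28 + 25))/8329) - 30101 = (28873 + (10239 + (9*28 + 25))*(1/8329)) - 30101 = (28873 + (10239 + (252 + 25))*(1/8329)) - 30101 = (28873 + (10239 + 277)*(1/8329)) - 30101 = (28873 + 10516*(1/8329)) - 30101 = (28873 + 10516/8329) - 30101 = 240493733/8329 - 30101 = -10217496/8329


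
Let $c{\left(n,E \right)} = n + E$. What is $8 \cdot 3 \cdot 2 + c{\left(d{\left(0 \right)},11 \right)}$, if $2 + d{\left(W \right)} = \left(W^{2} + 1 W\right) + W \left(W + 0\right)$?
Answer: $57$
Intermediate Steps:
$d{\left(W \right)} = -2 + W + 2 W^{2}$ ($d{\left(W \right)} = -2 + \left(\left(W^{2} + 1 W\right) + W \left(W + 0\right)\right) = -2 + \left(\left(W^{2} + W\right) + W W\right) = -2 + \left(\left(W + W^{2}\right) + W^{2}\right) = -2 + \left(W + 2 W^{2}\right) = -2 + W + 2 W^{2}$)
$c{\left(n,E \right)} = E + n$
$8 \cdot 3 \cdot 2 + c{\left(d{\left(0 \right)},11 \right)} = 8 \cdot 3 \cdot 2 + \left(11 + \left(-2 + 0 + 2 \cdot 0^{2}\right)\right) = 24 \cdot 2 + \left(11 + \left(-2 + 0 + 2 \cdot 0\right)\right) = 48 + \left(11 + \left(-2 + 0 + 0\right)\right) = 48 + \left(11 - 2\right) = 48 + 9 = 57$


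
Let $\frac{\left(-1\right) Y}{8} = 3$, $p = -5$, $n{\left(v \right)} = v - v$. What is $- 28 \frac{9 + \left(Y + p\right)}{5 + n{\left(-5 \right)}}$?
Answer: $112$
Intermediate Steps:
$n{\left(v \right)} = 0$
$Y = -24$ ($Y = \left(-8\right) 3 = -24$)
$- 28 \frac{9 + \left(Y + p\right)}{5 + n{\left(-5 \right)}} = - 28 \frac{9 - 29}{5 + 0} = - 28 \frac{9 - 29}{5} = - 28 \left(\left(-20\right) \frac{1}{5}\right) = \left(-28\right) \left(-4\right) = 112$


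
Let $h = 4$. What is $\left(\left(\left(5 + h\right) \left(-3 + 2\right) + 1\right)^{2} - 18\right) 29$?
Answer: $1334$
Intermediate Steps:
$\left(\left(\left(5 + h\right) \left(-3 + 2\right) + 1\right)^{2} - 18\right) 29 = \left(\left(\left(5 + 4\right) \left(-3 + 2\right) + 1\right)^{2} - 18\right) 29 = \left(\left(9 \left(-1\right) + 1\right)^{2} - 18\right) 29 = \left(\left(-9 + 1\right)^{2} - 18\right) 29 = \left(\left(-8\right)^{2} - 18\right) 29 = \left(64 - 18\right) 29 = 46 \cdot 29 = 1334$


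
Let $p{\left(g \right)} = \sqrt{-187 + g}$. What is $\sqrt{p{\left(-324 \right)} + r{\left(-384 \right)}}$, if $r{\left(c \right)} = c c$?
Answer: $\sqrt{147456 + i \sqrt{511}} \approx 384.0 + 0.029 i$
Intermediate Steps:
$r{\left(c \right)} = c^{2}$
$\sqrt{p{\left(-324 \right)} + r{\left(-384 \right)}} = \sqrt{\sqrt{-187 - 324} + \left(-384\right)^{2}} = \sqrt{\sqrt{-511} + 147456} = \sqrt{i \sqrt{511} + 147456} = \sqrt{147456 + i \sqrt{511}}$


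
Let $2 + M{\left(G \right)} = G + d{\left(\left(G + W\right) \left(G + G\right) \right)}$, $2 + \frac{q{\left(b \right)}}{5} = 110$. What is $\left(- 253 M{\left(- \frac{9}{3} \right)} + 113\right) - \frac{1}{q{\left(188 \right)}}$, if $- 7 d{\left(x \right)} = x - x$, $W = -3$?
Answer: $\frac{744119}{540} \approx 1378.0$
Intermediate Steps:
$q{\left(b \right)} = 540$ ($q{\left(b \right)} = -10 + 5 \cdot 110 = -10 + 550 = 540$)
$d{\left(x \right)} = 0$ ($d{\left(x \right)} = - \frac{x - x}{7} = \left(- \frac{1}{7}\right) 0 = 0$)
$M{\left(G \right)} = -2 + G$ ($M{\left(G \right)} = -2 + \left(G + 0\right) = -2 + G$)
$\left(- 253 M{\left(- \frac{9}{3} \right)} + 113\right) - \frac{1}{q{\left(188 \right)}} = \left(- 253 \left(-2 - \frac{9}{3}\right) + 113\right) - \frac{1}{540} = \left(- 253 \left(-2 - 3\right) + 113\right) - \frac{1}{540} = \left(\left(-253\right) \left(-5\right) + 113\right) - \frac{1}{540} = \left(1265 + 113\right) - \frac{1}{540} = 1378 - \frac{1}{540} = \frac{744119}{540}$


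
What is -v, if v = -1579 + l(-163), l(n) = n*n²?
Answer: 4332326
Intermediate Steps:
l(n) = n³
v = -4332326 (v = -1579 + (-163)³ = -1579 - 4330747 = -4332326)
-v = -1*(-4332326) = 4332326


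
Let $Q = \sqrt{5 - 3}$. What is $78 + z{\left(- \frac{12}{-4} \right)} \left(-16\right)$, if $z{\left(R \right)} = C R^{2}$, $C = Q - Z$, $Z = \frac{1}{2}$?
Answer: $150 - 144 \sqrt{2} \approx -53.647$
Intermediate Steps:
$Z = \frac{1}{2} \approx 0.5$
$Q = \sqrt{2} \approx 1.4142$
$C = - \frac{1}{2} + \sqrt{2}$ ($C = \sqrt{2} - \frac{1}{2} = - \frac{1}{2} + \sqrt{2} \approx 0.91421$)
$z{\left(R \right)} = R^{2} \left(- \frac{1}{2} + \sqrt{2}\right)$ ($z{\left(R \right)} = \left(- \frac{1}{2} + \sqrt{2}\right) R^{2} = R^{2} \left(- \frac{1}{2} + \sqrt{2}\right)$)
$78 + z{\left(- \frac{12}{-4} \right)} \left(-16\right) = 78 + \left(- \frac{12}{-4}\right)^{2} \left(- \frac{1}{2} + \sqrt{2}\right) \left(-16\right) = 78 + \left(\left(-12\right) \left(- \frac{1}{4}\right)\right)^{2} \left(- \frac{1}{2} + \sqrt{2}\right) \left(-16\right) = 78 + 3^{2} \left(- \frac{1}{2} + \sqrt{2}\right) \left(-16\right) = 78 + 9 \left(- \frac{1}{2} + \sqrt{2}\right) \left(-16\right) = 78 + \left(- \frac{9}{2} + 9 \sqrt{2}\right) \left(-16\right) = 78 + \left(72 - 144 \sqrt{2}\right) = 150 - 144 \sqrt{2}$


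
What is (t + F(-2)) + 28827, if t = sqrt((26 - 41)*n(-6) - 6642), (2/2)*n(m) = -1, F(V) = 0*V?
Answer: 28827 + 47*I*sqrt(3) ≈ 28827.0 + 81.406*I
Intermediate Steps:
F(V) = 0
n(m) = -1
t = 47*I*sqrt(3) (t = sqrt((26 - 41)*(-1) - 6642) = sqrt(-15*(-1) - 6642) = sqrt(15 - 6642) = sqrt(-6627) = 47*I*sqrt(3) ≈ 81.406*I)
(t + F(-2)) + 28827 = (47*I*sqrt(3) + 0) + 28827 = 47*I*sqrt(3) + 28827 = 28827 + 47*I*sqrt(3)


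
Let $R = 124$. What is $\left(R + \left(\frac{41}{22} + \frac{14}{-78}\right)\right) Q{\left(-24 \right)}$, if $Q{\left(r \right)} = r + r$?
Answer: $- \frac{862696}{143} \approx -6032.8$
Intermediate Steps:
$Q{\left(r \right)} = 2 r$
$\left(R + \left(\frac{41}{22} + \frac{14}{-78}\right)\right) Q{\left(-24 \right)} = \left(124 + \left(\frac{41}{22} + \frac{14}{-78}\right)\right) 2 \left(-24\right) = \left(124 + \left(41 \cdot \frac{1}{22} + 14 \left(- \frac{1}{78}\right)\right)\right) \left(-48\right) = \left(124 + \left(\frac{41}{22} - \frac{7}{39}\right)\right) \left(-48\right) = \left(124 + \frac{1445}{858}\right) \left(-48\right) = \frac{107837}{858} \left(-48\right) = - \frac{862696}{143}$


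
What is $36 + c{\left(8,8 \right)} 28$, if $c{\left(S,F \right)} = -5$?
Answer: $-104$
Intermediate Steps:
$36 + c{\left(8,8 \right)} 28 = 36 - 140 = -104$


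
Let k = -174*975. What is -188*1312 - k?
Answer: -77006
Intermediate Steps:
k = -169650
-188*1312 - k = -188*1312 - 1*(-169650) = -246656 + 169650 = -77006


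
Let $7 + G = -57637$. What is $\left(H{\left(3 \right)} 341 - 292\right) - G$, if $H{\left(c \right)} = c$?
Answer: $58375$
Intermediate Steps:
$G = -57644$ ($G = -7 - 57637 = -57644$)
$\left(H{\left(3 \right)} 341 - 292\right) - G = \left(3 \cdot 341 - 292\right) - -57644 = \left(1023 - 292\right) + 57644 = 731 + 57644 = 58375$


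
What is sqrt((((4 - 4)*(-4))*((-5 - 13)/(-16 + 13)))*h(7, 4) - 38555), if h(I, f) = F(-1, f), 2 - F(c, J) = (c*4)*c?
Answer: I*sqrt(38555) ≈ 196.35*I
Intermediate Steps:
F(c, J) = 2 - 4*c**2 (F(c, J) = 2 - c*4*c = 2 - 4*c*c = 2 - 4*c**2)
h(I, f) = -2 (h(I, f) = 2 - 4*(-1)**2 = 2 - 4*1 = 2 - 4 = -2)
sqrt((((4 - 4)*(-4))*((-5 - 13)/(-16 + 13)))*h(7, 4) - 38555) = sqrt((((4 - 4)*(-4))*((-5 - 13)/(-16 + 13)))*(-2) - 38555) = sqrt(((0*(-4))*(-18/(-3)))*(-2) - 38555) = sqrt((0*(-18*(-1/3)))*(-2) - 38555) = sqrt((0*6)*(-2) - 38555) = sqrt(0*(-2) - 38555) = sqrt(0 - 38555) = sqrt(-38555) = I*sqrt(38555)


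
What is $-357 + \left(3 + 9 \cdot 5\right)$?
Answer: $-309$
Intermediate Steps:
$-357 + \left(3 + 9 \cdot 5\right) = -357 + \left(3 + 45\right) = -357 + 48 = -309$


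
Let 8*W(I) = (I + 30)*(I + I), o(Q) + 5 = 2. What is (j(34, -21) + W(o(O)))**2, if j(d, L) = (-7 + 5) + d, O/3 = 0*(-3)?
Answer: 2209/16 ≈ 138.06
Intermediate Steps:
O = 0 (O = 3*(0*(-3)) = 3*0 = 0)
o(Q) = -3 (o(Q) = -5 + 2 = -3)
j(d, L) = -2 + d
W(I) = I*(30 + I)/4 (W(I) = ((I + 30)*(I + I))/8 = ((30 + I)*(2*I))/8 = (2*I*(30 + I))/8 = I*(30 + I)/4)
(j(34, -21) + W(o(O)))**2 = ((-2 + 34) + (1/4)*(-3)*(30 - 3))**2 = (32 + (1/4)*(-3)*27)**2 = (32 - 81/4)**2 = (47/4)**2 = 2209/16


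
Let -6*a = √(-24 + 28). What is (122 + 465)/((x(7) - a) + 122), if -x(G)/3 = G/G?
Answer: 1761/358 ≈ 4.9190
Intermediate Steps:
x(G) = -3 (x(G) = -3*G/G = -3*1 = -3)
a = -⅓ (a = -√(-24 + 28)/6 = -√4/6 = -⅙*2 = -⅓ ≈ -0.33333)
(122 + 465)/((x(7) - a) + 122) = (122 + 465)/((-3 - 1*(-⅓)) + 122) = 587/((-3 + ⅓) + 122) = 587/(-8/3 + 122) = 587/(358/3) = 587*(3/358) = 1761/358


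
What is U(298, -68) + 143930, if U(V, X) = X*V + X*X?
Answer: 128290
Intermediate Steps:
U(V, X) = X**2 + V*X (U(V, X) = V*X + X**2 = X**2 + V*X)
U(298, -68) + 143930 = -68*(298 - 68) + 143930 = -68*230 + 143930 = -15640 + 143930 = 128290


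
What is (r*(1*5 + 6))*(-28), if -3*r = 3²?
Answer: 924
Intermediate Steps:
r = -3 (r = -⅓*3² = -⅓*9 = -3)
(r*(1*5 + 6))*(-28) = -3*(1*5 + 6)*(-28) = -3*(5 + 6)*(-28) = -3*11*(-28) = -33*(-28) = 924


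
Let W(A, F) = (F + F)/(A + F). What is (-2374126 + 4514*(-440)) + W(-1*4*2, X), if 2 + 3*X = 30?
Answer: -4360272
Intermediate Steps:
X = 28/3 (X = -⅔ + (⅓)*30 = -⅔ + 10 = 28/3 ≈ 9.3333)
W(A, F) = 2*F/(A + F) (W(A, F) = (2*F)/(A + F) = 2*F/(A + F))
(-2374126 + 4514*(-440)) + W(-1*4*2, X) = (-2374126 + 4514*(-440)) + 2*(28/3)/(-1*4*2 + 28/3) = (-2374126 - 1986160) + 2*(28/3)/(-4*2 + 28/3) = -4360286 + 2*(28/3)/(-8 + 28/3) = -4360286 + 2*(28/3)/(4/3) = -4360286 + 2*(28/3)*(¾) = -4360286 + 14 = -4360272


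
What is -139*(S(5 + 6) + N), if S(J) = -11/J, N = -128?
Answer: 17931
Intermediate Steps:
-139*(S(5 + 6) + N) = -139*(-11/(5 + 6) - 128) = -139*(-11/11 - 128) = -139*(-11*1/11 - 128) = -139*(-1 - 128) = -139*(-129) = 17931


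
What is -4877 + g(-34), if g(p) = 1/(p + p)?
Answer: -331637/68 ≈ -4877.0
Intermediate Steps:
g(p) = 1/(2*p)
-4877 + g(-34) = -4877 + (½)/(-34) = -4877 + (½)*(-1/34) = -4877 - 1/68 = -331637/68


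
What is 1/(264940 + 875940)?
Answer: 1/1140880 ≈ 8.7652e-7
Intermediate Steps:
1/(264940 + 875940) = 1/1140880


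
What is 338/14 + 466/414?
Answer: 36614/1449 ≈ 25.268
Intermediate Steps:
338/14 + 466/414 = 338*(1/14) + 466*(1/414) = 169/7 + 233/207 = 36614/1449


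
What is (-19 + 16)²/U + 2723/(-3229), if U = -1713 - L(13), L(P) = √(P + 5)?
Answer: -893335474/1052779931 + 3*√2/326039 ≈ -0.84854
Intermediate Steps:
L(P) = √(5 + P)
U = -1713 - 3*√2 (U = -1713 - √(5 + 13) = -1713 - √18 = -1713 - 3*√2 ≈ -1717.2)
(-19 + 16)²/U + 2723/(-3229) = (-19 + 16)²/(-1713 - 3*√2) + 2723/(-3229) = (-3)²/(-1713 - 3*√2) + 2723*(-1/3229) = 9/(-1713 - 3*√2) - 2723/3229 = -2723/3229 + 9/(-1713 - 3*√2)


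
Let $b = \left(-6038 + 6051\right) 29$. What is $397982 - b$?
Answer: $397605$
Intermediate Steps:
$b = 377$ ($b = 13 \cdot 29 = 377$)
$397982 - b = 397982 - 377 = 397605$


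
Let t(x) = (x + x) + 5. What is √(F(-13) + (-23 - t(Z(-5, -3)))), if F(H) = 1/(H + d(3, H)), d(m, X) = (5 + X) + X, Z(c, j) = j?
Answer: I*√25466/34 ≈ 4.6936*I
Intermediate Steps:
t(x) = 5 + 2*x (t(x) = 2*x + 5 = 5 + 2*x)
d(m, X) = 5 + 2*X
F(H) = 1/(5 + 3*H) (F(H) = 1/(H + (5 + 2*H)) = 1/(5 + 3*H))
√(F(-13) + (-23 - t(Z(-5, -3)))) = √(1/(5 + 3*(-13)) + (-23 - (5 + 2*(-3)))) = √(1/(5 - 39) + (-23 - (5 - 6))) = √(1/(-34) + (-23 - 1*(-1))) = √(-1/34 + (-23 + 1)) = √(-1/34 - 22) = √(-749/34) = I*√25466/34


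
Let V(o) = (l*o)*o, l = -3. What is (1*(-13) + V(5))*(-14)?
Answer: 1232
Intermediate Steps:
V(o) = -3*o² (V(o) = (-3*o)*o = -3*o²)
(1*(-13) + V(5))*(-14) = (1*(-13) - 3*5²)*(-14) = (-13 - 3*25)*(-14) = (-13 - 75)*(-14) = -88*(-14) = 1232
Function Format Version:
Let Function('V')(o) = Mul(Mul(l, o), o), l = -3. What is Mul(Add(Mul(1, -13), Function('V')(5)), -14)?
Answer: 1232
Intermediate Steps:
Function('V')(o) = Mul(-3, Pow(o, 2)) (Function('V')(o) = Mul(Mul(-3, o), o) = Mul(-3, Pow(o, 2)))
Mul(Add(Mul(1, -13), Function('V')(5)), -14) = Mul(Add(Mul(1, -13), Mul(-3, Pow(5, 2))), -14) = Mul(Add(-13, Mul(-3, 25)), -14) = Mul(Add(-13, -75), -14) = Mul(-88, -14) = 1232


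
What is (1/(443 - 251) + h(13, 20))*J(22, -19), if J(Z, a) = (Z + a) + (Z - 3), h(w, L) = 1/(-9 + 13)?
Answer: 539/96 ≈ 5.6146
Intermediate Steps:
h(w, L) = 1/4
J(Z, a) = -3 + a + 2*Z (J(Z, a) = (Z + a) + (-3 + Z) = -3 + a + 2*Z)
(1/(443 - 251) + h(13, 20))*J(22, -19) = (1/(443 - 251) + 1/4)*(-3 - 19 + 2*22) = (1/192 + 1/4)*(-3 - 19 + 44) = (1/192 + 1/4)*22 = (49/192)*22 = 539/96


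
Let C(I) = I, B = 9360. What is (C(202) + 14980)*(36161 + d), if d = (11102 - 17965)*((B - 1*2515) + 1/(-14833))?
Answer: -10570876560452778/14833 ≈ -7.1266e+11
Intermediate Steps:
d = -696813319892/14833 (d = (11102 - 17965)*((9360 - 1*2515) + 1/(-14833)) = -6863*((9360 - 2515) - 1/14833) = -6863*(6845 - 1/14833) = -6863*101531884/14833 = -696813319892/14833 ≈ -4.6977e+7)
(C(202) + 14980)*(36161 + d) = (202 + 14980)*(36161 - 696813319892/14833) = 15182*(-696276943779/14833) = -10570876560452778/14833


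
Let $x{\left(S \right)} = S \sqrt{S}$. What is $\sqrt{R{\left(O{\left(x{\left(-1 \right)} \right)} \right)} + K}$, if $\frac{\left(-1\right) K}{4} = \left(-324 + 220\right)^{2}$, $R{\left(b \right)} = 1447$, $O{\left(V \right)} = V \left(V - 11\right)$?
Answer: $i \sqrt{41817} \approx 204.49 i$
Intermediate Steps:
$x{\left(S \right)} = S^{\frac{3}{2}}$
$O{\left(V \right)} = V \left(-11 + V\right)$
$K = -43264$ ($K = - 4 \left(-324 + 220\right)^{2} = - 4 \left(-104\right)^{2} = \left(-4\right) 10816 = -43264$)
$\sqrt{R{\left(O{\left(x{\left(-1 \right)} \right)} \right)} + K} = \sqrt{1447 - 43264} = \sqrt{-41817} = i \sqrt{41817}$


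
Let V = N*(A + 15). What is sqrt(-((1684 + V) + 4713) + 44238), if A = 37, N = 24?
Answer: sqrt(36593) ≈ 191.29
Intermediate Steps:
V = 1248 (V = 24*(37 + 15) = 24*52 = 1248)
sqrt(-((1684 + V) + 4713) + 44238) = sqrt(-((1684 + 1248) + 4713) + 44238) = sqrt(-(2932 + 4713) + 44238) = sqrt(-1*7645 + 44238) = sqrt(-7645 + 44238) = sqrt(36593)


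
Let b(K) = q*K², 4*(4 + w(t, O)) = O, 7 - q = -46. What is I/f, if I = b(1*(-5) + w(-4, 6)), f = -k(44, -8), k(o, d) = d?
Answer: 11925/32 ≈ 372.66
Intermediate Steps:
q = 53 (q = 7 - 1*(-46) = 7 + 46 = 53)
w(t, O) = -4 + O/4
f = 8 (f = -1*(-8) = 8)
b(K) = 53*K²
I = 11925/4 (I = 53*(1*(-5) + (-4 + (¼)*6))² = 53*(-5 + (-4 + 3/2))² = 53*(-5 - 5/2)² = 53*(-15/2)² = 53*(225/4) = 11925/4 ≈ 2981.3)
I/f = (11925/4)/8 = (11925/4)*(⅛) = 11925/32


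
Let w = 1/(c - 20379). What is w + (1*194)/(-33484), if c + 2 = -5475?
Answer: -1262387/216440576 ≈ -0.0058325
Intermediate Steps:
c = -5477 (c = -2 - 5475 = -5477)
w = -1/25856 (w = 1/(-5477 - 20379) = 1/(-25856) = -1/25856 ≈ -3.8676e-5)
w + (1*194)/(-33484) = -1/25856 + (1*194)/(-33484) = -1/25856 + 194*(-1/33484) = -1/25856 - 97/16742 = -1262387/216440576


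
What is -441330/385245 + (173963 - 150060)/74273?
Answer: -1571359457/1907553459 ≈ -0.82376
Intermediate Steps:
-441330/385245 + (173963 - 150060)/74273 = -441330*1/385245 + 23903*(1/74273) = -29422/25683 + 23903/74273 = -1571359457/1907553459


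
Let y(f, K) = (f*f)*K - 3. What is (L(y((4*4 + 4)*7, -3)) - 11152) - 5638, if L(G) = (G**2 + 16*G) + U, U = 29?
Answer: 3456835200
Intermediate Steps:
y(f, K) = -3 + K*f**2 (y(f, K) = f**2*K - 3 = K*f**2 - 3 = -3 + K*f**2)
L(G) = 29 + G**2 + 16*G (L(G) = (G**2 + 16*G) + 29 = 29 + G**2 + 16*G)
(L(y((4*4 + 4)*7, -3)) - 11152) - 5638 = ((29 + (-3 - 3*49*(4*4 + 4)**2)**2 + 16*(-3 - 3*49*(4*4 + 4)**2)) - 11152) - 5638 = ((29 + (-3 - 3*49*(16 + 4)**2)**2 + 16*(-3 - 3*49*(16 + 4)**2)) - 11152) - 5638 = ((29 + (-3 - 3*(20*7)**2)**2 + 16*(-3 - 3*(20*7)**2)) - 11152) - 5638 = ((29 + (-3 - 3*140**2)**2 + 16*(-3 - 3*140**2)) - 11152) - 5638 = ((29 + (-3 - 3*19600)**2 + 16*(-3 - 3*19600)) - 11152) - 5638 = ((29 + (-3 - 58800)**2 + 16*(-3 - 58800)) - 11152) - 5638 = ((29 + (-58803)**2 + 16*(-58803)) - 11152) - 5638 = ((29 + 3457792809 - 940848) - 11152) - 5638 = (3456851990 - 11152) - 5638 = 3456840838 - 5638 = 3456835200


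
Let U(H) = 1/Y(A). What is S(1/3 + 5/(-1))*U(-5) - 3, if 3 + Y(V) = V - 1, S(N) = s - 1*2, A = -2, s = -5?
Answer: -11/6 ≈ -1.8333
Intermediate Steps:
S(N) = -7 (S(N) = -5 - 1*2 = -5 - 2 = -7)
Y(V) = -4 + V (Y(V) = -3 + (V - 1) = -3 + (-1 + V) = -4 + V)
U(H) = -⅙ (U(H) = 1/(-4 - 2) = 1/(-6) = -⅙)
S(1/3 + 5/(-1))*U(-5) - 3 = -7*(-⅙) - 3 = 7/6 - 3 = -11/6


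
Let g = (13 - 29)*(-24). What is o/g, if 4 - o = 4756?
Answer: -99/8 ≈ -12.375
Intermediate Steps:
o = -4752 (o = 4 - 1*4756 = 4 - 4756 = -4752)
g = 384 (g = -16*(-24) = 384)
o/g = -4752/384 = -4752*1/384 = -99/8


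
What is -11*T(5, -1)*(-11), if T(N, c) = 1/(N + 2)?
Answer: 121/7 ≈ 17.286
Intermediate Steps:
T(N, c) = 1/(2 + N)
-11*T(5, -1)*(-11) = -11/(2 + 5)*(-11) = -11/7*(-11) = 121/7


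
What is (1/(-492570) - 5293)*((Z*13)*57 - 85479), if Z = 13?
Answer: 32957274032051/82095 ≈ 4.0145e+8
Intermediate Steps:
(1/(-492570) - 5293)*((Z*13)*57 - 85479) = (1/(-492570) - 5293)*((13*13)*57 - 85479) = (-1/492570 - 5293)*(169*57 - 85479) = -2607173011*(9633 - 85479)/492570 = -2607173011/492570*(-75846) = 32957274032051/82095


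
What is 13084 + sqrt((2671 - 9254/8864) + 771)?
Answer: 13084 + sqrt(4224337809)/1108 ≈ 13143.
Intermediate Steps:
13084 + sqrt((2671 - 9254/8864) + 771) = 13084 + sqrt((2671 - 1*4627/4432) + 771) = 13084 + sqrt((2671 - 4627/4432) + 771) = 13084 + sqrt(11833245/4432 + 771) = 13084 + sqrt(15250317/4432) = 13084 + sqrt(4224337809)/1108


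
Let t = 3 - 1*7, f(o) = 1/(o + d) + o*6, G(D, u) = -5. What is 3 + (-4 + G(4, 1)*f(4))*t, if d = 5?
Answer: 4511/9 ≈ 501.22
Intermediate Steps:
f(o) = 1/(5 + o) + 6*o (f(o) = 1/(o + 5) + o*6 = 1/(5 + o) + 6*o)
t = -4 (t = 3 - 7 = -4)
3 + (-4 + G(4, 1)*f(4))*t = 3 + (-4 - 5*(1 + 6*4² + 30*4)/(5 + 4))*(-4) = 3 + (-4 - 5*(1 + 6*16 + 120)/9)*(-4) = 3 + (-4 - 5*(1 + 96 + 120)/9)*(-4) = 3 + (-4 - 5*217/9)*(-4) = 3 + (-4 - 1085/9)*(-4) = 3 - 1121/9*(-4) = 3 + 4484/9 = 4511/9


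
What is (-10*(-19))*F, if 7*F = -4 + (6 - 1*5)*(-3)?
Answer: -190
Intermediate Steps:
F = -1 (F = (-4 + (6 - 1*5)*(-3))/7 = (-4 + (6 - 5)*(-3))/7 = (-4 + 1*(-3))/7 = (-4 - 3)/7 = (⅐)*(-7) = -1)
(-10*(-19))*F = -10*(-19)*(-1) = 190*(-1) = -190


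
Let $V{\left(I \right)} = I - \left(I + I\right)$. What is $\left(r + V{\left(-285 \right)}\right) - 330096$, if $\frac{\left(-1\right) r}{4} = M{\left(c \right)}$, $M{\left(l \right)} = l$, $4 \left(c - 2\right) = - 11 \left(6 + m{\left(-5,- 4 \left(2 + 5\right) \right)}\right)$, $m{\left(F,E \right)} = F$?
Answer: $-329808$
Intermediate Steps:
$c = - \frac{3}{4}$ ($c = 2 + \frac{\left(-11\right) \left(6 - 5\right)}{4} = 2 + \frac{\left(-11\right) 1}{4} = 2 + \frac{1}{4} \left(-11\right) = 2 - \frac{11}{4} = - \frac{3}{4} \approx -0.75$)
$V{\left(I \right)} = - I$ ($V{\left(I \right)} = I - 2 I = - I$)
$r = 3$ ($r = \left(-4\right) \left(- \frac{3}{4}\right) = 3$)
$\left(r + V{\left(-285 \right)}\right) - 330096 = \left(3 - -285\right) - 330096 = \left(3 + 285\right) - 330096 = 288 - 330096 = -329808$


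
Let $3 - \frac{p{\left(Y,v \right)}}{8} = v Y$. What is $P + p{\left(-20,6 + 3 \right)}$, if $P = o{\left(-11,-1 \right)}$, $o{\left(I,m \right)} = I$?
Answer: $1453$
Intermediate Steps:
$p{\left(Y,v \right)} = 24 - 8 Y v$ ($p{\left(Y,v \right)} = 24 - 8 v Y = 24 - 8 Y v$)
$P = -11$
$P + p{\left(-20,6 + 3 \right)} = -11 - \left(-24 - 160 \left(6 + 3\right)\right) = -11 - \left(-24 - 1440\right) = -11 + \left(24 + 1440\right) = -11 + 1464 = 1453$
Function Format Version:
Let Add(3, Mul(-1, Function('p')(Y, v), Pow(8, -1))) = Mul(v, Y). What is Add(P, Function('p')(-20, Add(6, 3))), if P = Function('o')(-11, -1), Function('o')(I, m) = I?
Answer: 1453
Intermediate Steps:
Function('p')(Y, v) = Add(24, Mul(-8, Y, v)) (Function('p')(Y, v) = Add(24, Mul(-8, Mul(v, Y))) = Add(24, Mul(-8, Mul(Y, v))) = Add(24, Mul(-8, Y, v)))
P = -11
Add(P, Function('p')(-20, Add(6, 3))) = Add(-11, Add(24, Mul(-8, -20, Add(6, 3)))) = Add(-11, Add(24, Mul(-8, -20, 9))) = Add(-11, Add(24, 1440)) = Add(-11, 1464) = 1453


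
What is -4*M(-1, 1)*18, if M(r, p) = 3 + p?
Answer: -288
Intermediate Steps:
-4*M(-1, 1)*18 = -4*(3 + 1)*18 = -4*4*18 = -16*18 = -288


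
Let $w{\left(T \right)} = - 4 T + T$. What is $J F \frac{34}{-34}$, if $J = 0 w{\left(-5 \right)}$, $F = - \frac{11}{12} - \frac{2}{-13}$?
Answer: $0$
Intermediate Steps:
$w{\left(T \right)} = - 3 T$
$F = - \frac{119}{156}$ ($F = \left(-11\right) \frac{1}{12} - - \frac{2}{13} = - \frac{11}{12} + \frac{2}{13} = - \frac{119}{156} \approx -0.76282$)
$J = 0$ ($J = 0 \left(\left(-3\right) \left(-5\right)\right) = 0 \cdot 15 = 0$)
$J F \frac{34}{-34} = 0 \left(- \frac{119}{156}\right) \frac{34}{-34} = 0 \cdot 34 \left(- \frac{1}{34}\right) = 0 \left(-1\right) = 0$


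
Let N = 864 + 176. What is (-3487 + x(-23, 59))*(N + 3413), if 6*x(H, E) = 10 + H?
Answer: -93223555/6 ≈ -1.5537e+7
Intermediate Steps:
N = 1040
x(H, E) = 5/3 + H/6 (x(H, E) = (10 + H)/6 = 5/3 + H/6)
(-3487 + x(-23, 59))*(N + 3413) = (-3487 + (5/3 + (1/6)*(-23)))*(1040 + 3413) = (-3487 + (5/3 - 23/6))*4453 = (-3487 - 13/6)*4453 = -20935/6*4453 = -93223555/6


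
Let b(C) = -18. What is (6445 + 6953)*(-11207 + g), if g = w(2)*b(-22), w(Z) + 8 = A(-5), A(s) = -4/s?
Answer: -742075026/5 ≈ -1.4841e+8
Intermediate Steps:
w(Z) = -36/5 (w(Z) = -8 - 4/(-5) = -8 - 4*(-⅕) = -8 + ⅘ = -36/5)
g = 648/5 (g = -36/5*(-18) = 648/5 ≈ 129.60)
(6445 + 6953)*(-11207 + g) = (6445 + 6953)*(-11207 + 648/5) = 13398*(-55387/5) = -742075026/5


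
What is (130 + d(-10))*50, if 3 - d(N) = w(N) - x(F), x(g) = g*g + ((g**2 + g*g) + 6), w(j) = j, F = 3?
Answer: 8800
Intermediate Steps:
x(g) = 6 + 3*g**2 (x(g) = g**2 + ((g**2 + g**2) + 6) = g**2 + (2*g**2 + 6) = g**2 + (6 + 2*g**2) = 6 + 3*g**2)
d(N) = 36 - N (d(N) = 3 - (N - (6 + 3*3**2)) = 3 - (N - (6 + 3*9)) = 3 - (N - (6 + 27)) = 3 - (N - 1*33) = 3 - (N - 33) = 3 - (-33 + N) = 3 + (33 - N) = 36 - N)
(130 + d(-10))*50 = (130 + (36 - 1*(-10)))*50 = (130 + (36 + 10))*50 = (130 + 46)*50 = 176*50 = 8800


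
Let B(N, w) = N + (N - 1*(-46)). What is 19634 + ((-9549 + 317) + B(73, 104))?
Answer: 10594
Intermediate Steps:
B(N, w) = 46 + 2*N (B(N, w) = N + (N + 46) = N + (46 + N) = 46 + 2*N)
19634 + ((-9549 + 317) + B(73, 104)) = 19634 + ((-9549 + 317) + (46 + 2*73)) = 19634 + (-9232 + (46 + 146)) = 19634 + (-9232 + 192) = 19634 - 9040 = 10594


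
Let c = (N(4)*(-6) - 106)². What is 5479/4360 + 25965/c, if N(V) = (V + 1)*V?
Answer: 98263201/55672840 ≈ 1.7650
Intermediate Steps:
N(V) = V*(1 + V) (N(V) = (1 + V)*V = V*(1 + V))
c = 51076 (c = ((4*(1 + 4))*(-6) - 106)² = ((4*5)*(-6) - 106)² = (20*(-6) - 106)² = (-120 - 106)² = (-226)² = 51076)
5479/4360 + 25965/c = 5479/4360 + 25965/51076 = 98263201/55672840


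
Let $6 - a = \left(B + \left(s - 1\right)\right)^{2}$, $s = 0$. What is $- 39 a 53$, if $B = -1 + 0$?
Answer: $-4134$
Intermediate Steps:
$B = -1$
$a = 2$ ($a = 6 - \left(-1 + \left(0 - 1\right)\right)^{2} = 6 - \left(-1 - 1\right)^{2} = 6 - \left(-2\right)^{2} = 6 - 4 = 2$)
$- 39 a 53 = \left(-39\right) 2 \cdot 53 = \left(-78\right) 53 = -4134$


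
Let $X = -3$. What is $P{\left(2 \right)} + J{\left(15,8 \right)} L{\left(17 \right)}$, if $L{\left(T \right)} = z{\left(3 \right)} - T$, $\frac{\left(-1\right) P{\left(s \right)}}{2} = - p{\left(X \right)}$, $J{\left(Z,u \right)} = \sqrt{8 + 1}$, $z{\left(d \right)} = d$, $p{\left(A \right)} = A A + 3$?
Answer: $-18$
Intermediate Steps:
$p{\left(A \right)} = 3 + A^{2}$ ($p{\left(A \right)} = A^{2} + 3 = 3 + A^{2}$)
$J{\left(Z,u \right)} = 3$ ($J{\left(Z,u \right)} = \sqrt{9} = 3$)
$P{\left(s \right)} = 24$ ($P{\left(s \right)} = - 2 \left(- (3 + \left(-3\right)^{2})\right) = - 2 \left(- (3 + 9)\right) = - 2 \left(\left(-1\right) 12\right) = \left(-2\right) \left(-12\right) = 24$)
$L{\left(T \right)} = 3 - T$
$P{\left(2 \right)} + J{\left(15,8 \right)} L{\left(17 \right)} = 24 + 3 \left(3 - 17\right) = 24 + 3 \left(-14\right) = 24 - 42 = -18$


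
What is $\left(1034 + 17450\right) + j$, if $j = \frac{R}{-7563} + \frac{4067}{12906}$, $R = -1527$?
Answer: $\frac{601412726645}{32536026} \approx 18485.0$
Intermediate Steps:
$j = \frac{16822061}{32536026}$ ($j = - \frac{1527}{-7563} + \frac{4067}{12906} = \left(-1527\right) \left(- \frac{1}{7563}\right) + 4067 \cdot \frac{1}{12906} = \frac{509}{2521} + \frac{4067}{12906} = \frac{16822061}{32536026} \approx 0.51703$)
$\left(1034 + 17450\right) + j = \left(1034 + 17450\right) + \frac{16822061}{32536026} = 18484 + \frac{16822061}{32536026} = \frac{601412726645}{32536026}$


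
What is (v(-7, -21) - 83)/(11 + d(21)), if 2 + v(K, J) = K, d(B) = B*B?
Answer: -23/113 ≈ -0.20354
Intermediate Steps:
d(B) = B²
v(K, J) = -2 + K
(v(-7, -21) - 83)/(11 + d(21)) = ((-2 - 7) - 83)/(11 + 21²) = (-9 - 83)/(11 + 441) = -92/452 = -92*1/452 = -23/113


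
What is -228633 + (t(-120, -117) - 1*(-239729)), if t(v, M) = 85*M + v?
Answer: 1031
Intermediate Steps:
t(v, M) = v + 85*M
-228633 + (t(-120, -117) - 1*(-239729)) = -228633 + ((-120 + 85*(-117)) - 1*(-239729)) = -228633 + ((-120 - 9945) + 239729) = -228633 + (-10065 + 239729) = -228633 + 229664 = 1031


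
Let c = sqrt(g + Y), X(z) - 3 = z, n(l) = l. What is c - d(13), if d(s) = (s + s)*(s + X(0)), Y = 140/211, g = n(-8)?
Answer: -416 + 6*I*sqrt(9073)/211 ≈ -416.0 + 2.7086*I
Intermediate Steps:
g = -8
X(z) = 3 + z
Y = 140/211 (Y = 140*(1/211) = 140/211 ≈ 0.66351)
d(s) = 2*s*(3 + s) (d(s) = (s + s)*(s + (3 + 0)) = (2*s)*(s + 3) = (2*s)*(3 + s) = 2*s*(3 + s))
c = 6*I*sqrt(9073)/211 (c = sqrt(-8 + 140/211) = sqrt(-1548/211) = 6*I*sqrt(9073)/211 ≈ 2.7086*I)
c - d(13) = 6*I*sqrt(9073)/211 - 2*13*(3 + 13) = 6*I*sqrt(9073)/211 - 2*13*16 = 6*I*sqrt(9073)/211 - 1*416 = 6*I*sqrt(9073)/211 - 416 = -416 + 6*I*sqrt(9073)/211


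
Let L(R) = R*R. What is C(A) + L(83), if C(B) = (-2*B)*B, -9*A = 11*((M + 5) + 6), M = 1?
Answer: 58129/9 ≈ 6458.8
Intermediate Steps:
L(R) = R²
A = -44/3 (A = -11*((1 + 5) + 6)/9 = -11*(6 + 6)/9 = -11*12/9 = -⅑*132 = -44/3 ≈ -14.667)
C(B) = -2*B²
C(A) + L(83) = -2*(-44/3)² + 83² = -2*1936/9 + 6889 = -3872/9 + 6889 = 58129/9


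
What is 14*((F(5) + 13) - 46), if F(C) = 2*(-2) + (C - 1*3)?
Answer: -490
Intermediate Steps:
F(C) = -7 + C (F(C) = -4 + (C - 3) = -4 + (-3 + C) = -7 + C)
14*((F(5) + 13) - 46) = 14*(((-7 + 5) + 13) - 46) = 14*((-2 + 13) - 46) = 14*(11 - 46) = 14*(-35) = -490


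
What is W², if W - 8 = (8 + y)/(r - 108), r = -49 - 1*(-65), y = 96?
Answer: 24964/529 ≈ 47.191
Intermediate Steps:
r = 16 (r = -49 + 65 = 16)
W = 158/23 (W = 8 + (8 + 96)/(16 - 108) = 8 + 104/(-92) = 8 + 104*(-1/92) = 8 - 26/23 = 158/23 ≈ 6.8696)
W² = (158/23)² = 24964/529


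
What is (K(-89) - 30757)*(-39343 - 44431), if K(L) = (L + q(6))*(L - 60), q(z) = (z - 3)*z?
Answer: 1690391772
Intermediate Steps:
q(z) = z*(-3 + z) (q(z) = (-3 + z)*z = z*(-3 + z))
K(L) = (-60 + L)*(18 + L) (K(L) = (L + 6*(-3 + 6))*(L - 60) = (L + 6*3)*(-60 + L) = (L + 18)*(-60 + L) = (18 + L)*(-60 + L) = (-60 + L)*(18 + L))
(K(-89) - 30757)*(-39343 - 44431) = ((-1080 + (-89)**2 - 42*(-89)) - 30757)*(-39343 - 44431) = ((-1080 + 7921 + 3738) - 30757)*(-83774) = (10579 - 30757)*(-83774) = -20178*(-83774) = 1690391772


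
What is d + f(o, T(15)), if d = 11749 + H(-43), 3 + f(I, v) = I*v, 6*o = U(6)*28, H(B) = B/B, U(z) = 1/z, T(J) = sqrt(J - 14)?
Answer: 105730/9 ≈ 11748.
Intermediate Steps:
T(J) = sqrt(-14 + J)
H(B) = 1
o = 7/9 (o = (28/6)/6 = ((1/6)*28)/6 = (1/6)*(14/3) = 7/9 ≈ 0.77778)
f(I, v) = -3 + I*v
d = 11750 (d = 11749 + 1 = 11750)
d + f(o, T(15)) = 11750 + (-3 + 7*sqrt(-14 + 15)/9) = 11750 + (-3 + 7*sqrt(1)/9) = 11750 + (-3 + (7/9)*1) = 11750 + (-3 + 7/9) = 11750 - 20/9 = 105730/9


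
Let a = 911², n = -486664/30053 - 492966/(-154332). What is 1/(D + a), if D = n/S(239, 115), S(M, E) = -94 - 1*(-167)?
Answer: 6270077602/5203667956997567 ≈ 1.2049e-6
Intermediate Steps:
S(M, E) = 73 (S(M, E) = -94 + 167 = 73)
n = -1116531875/85891474 (n = -486664*1/30053 - 492966*(-1/154332) = -486664/30053 + 9129/2858 = -1116531875/85891474 ≈ -12.999)
a = 829921
D = -1116531875/6270077602 (D = -1116531875/85891474/73 = -1116531875/85891474*1/73 = -1116531875/6270077602 ≈ -0.17807)
1/(D + a) = 1/(-1116531875/6270077602 + 829921) = 1/(5203667956997567/6270077602) = 6270077602/5203667956997567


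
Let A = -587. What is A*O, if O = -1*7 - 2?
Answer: 5283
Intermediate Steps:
O = -9 (O = -7 - 2 = -9)
A*O = -587*(-9) = 5283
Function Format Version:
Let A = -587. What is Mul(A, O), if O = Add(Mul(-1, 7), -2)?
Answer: 5283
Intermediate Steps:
O = -9 (O = Add(-7, -2) = -9)
Mul(A, O) = Mul(-587, -9) = 5283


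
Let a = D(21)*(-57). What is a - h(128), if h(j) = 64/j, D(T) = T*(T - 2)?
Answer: -45487/2 ≈ -22744.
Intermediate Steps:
D(T) = T*(-2 + T)
a = -22743 (a = (21*(-2 + 21))*(-57) = (21*19)*(-57) = 399*(-57) = -22743)
a - h(128) = -22743 - 64/128 = -22743 - 1*½ = -22743 - ½ = -45487/2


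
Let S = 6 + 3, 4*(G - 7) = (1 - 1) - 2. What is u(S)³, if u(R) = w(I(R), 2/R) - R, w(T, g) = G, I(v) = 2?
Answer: -125/8 ≈ -15.625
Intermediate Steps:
G = 13/2 (G = 7 + ((1 - 1) - 2)/4 = 7 + (0 - 2)/4 = 7 + (¼)*(-2) = 7 - ½ = 13/2 ≈ 6.5000)
w(T, g) = 13/2
S = 9
u(R) = 13/2 - R
u(S)³ = (13/2 - 1*9)³ = (13/2 - 9)³ = (-5/2)³ = -125/8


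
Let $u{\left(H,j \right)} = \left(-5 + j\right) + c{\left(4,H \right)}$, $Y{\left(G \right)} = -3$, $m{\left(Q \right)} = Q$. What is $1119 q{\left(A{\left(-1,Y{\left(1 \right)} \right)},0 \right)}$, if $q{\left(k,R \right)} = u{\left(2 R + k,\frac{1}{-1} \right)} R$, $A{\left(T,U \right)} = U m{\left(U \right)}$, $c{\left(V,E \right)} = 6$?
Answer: $0$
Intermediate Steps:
$u{\left(H,j \right)} = 1 + j$ ($u{\left(H,j \right)} = \left(-5 + j\right) + 6 = 1 + j$)
$A{\left(T,U \right)} = U^{2}$ ($A{\left(T,U \right)} = U U = U^{2}$)
$q{\left(k,R \right)} = 0$ ($q{\left(k,R \right)} = \left(1 + \frac{1}{-1}\right) R = \left(1 - 1\right) R = 0 R = 0$)
$1119 q{\left(A{\left(-1,Y{\left(1 \right)} \right)},0 \right)} = 1119 \cdot 0 = 0$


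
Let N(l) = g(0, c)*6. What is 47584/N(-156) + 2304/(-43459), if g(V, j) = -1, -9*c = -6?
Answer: -1033983440/130377 ≈ -7930.7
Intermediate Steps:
c = 2/3 (c = -1/9*(-6) = 2/3 ≈ 0.66667)
N(l) = -6 (N(l) = -1*6 = -6)
47584/N(-156) + 2304/(-43459) = 47584/(-6) + 2304/(-43459) = 47584*(-1/6) + 2304*(-1/43459) = -23792/3 - 2304/43459 = -1033983440/130377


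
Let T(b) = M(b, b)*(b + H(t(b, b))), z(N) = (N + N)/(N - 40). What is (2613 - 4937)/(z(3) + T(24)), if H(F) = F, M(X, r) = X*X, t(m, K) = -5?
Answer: -6142/28923 ≈ -0.21236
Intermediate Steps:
M(X, r) = X²
z(N) = 2*N/(-40 + N) (z(N) = (2*N)/(-40 + N) = 2*N/(-40 + N))
T(b) = b²*(-5 + b) (T(b) = b²*(b - 5) = b²*(-5 + b))
(2613 - 4937)/(z(3) + T(24)) = (2613 - 4937)/(2*3/(-40 + 3) + 24²*(-5 + 24)) = -2324/(2*3/(-37) + 576*19) = -2324/(2*3*(-1/37) + 10944) = -2324/(-6/37 + 10944) = -2324/404922/37 = -2324*37/404922 = -6142/28923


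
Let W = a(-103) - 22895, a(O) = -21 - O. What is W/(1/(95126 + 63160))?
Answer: -3610978518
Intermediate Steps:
W = -22813 (W = (-21 - 1*(-103)) - 22895 = (-21 + 103) - 22895 = 82 - 22895 = -22813)
W/(1/(95126 + 63160)) = -22813/(1/(95126 + 63160)) = -22813/(1/158286) = -22813/1/158286 = -22813*158286 = -3610978518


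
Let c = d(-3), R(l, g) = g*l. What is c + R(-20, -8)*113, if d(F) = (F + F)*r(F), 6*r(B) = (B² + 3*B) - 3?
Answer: 18083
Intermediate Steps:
r(B) = -½ + B/2 + B²/6 (r(B) = ((B² + 3*B) - 3)/6 = (-3 + B² + 3*B)/6 = -½ + B/2 + B²/6)
d(F) = 2*F*(-½ + F/2 + F²/6) (d(F) = (F + F)*(-½ + F/2 + F²/6) = (2*F)*(-½ + F/2 + F²/6) = 2*F*(-½ + F/2 + F²/6))
c = 3 (c = -3*(-1 - 3 + (⅓)*(-3)²) = -3*(-1 - 3 + (⅓)*9) = -3*(-1 - 3 + 3) = -3*(-1) = 3)
c + R(-20, -8)*113 = 3 - 8*(-20)*113 = 3 + 160*113 = 3 + 18080 = 18083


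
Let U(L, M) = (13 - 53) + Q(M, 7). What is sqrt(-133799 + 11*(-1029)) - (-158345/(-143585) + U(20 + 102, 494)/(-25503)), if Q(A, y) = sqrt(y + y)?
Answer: -808803187/732369651 + sqrt(14)/25503 + I*sqrt(145118) ≈ -1.1042 + 380.94*I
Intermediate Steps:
Q(A, y) = sqrt(2)*sqrt(y) (Q(A, y) = sqrt(2*y) = sqrt(2)*sqrt(y))
U(L, M) = -40 + sqrt(14) (U(L, M) = (13 - 53) + sqrt(2)*sqrt(7) = -40 + sqrt(14))
sqrt(-133799 + 11*(-1029)) - (-158345/(-143585) + U(20 + 102, 494)/(-25503)) = sqrt(-133799 + 11*(-1029)) - (-158345/(-143585) + (-40 + sqrt(14))/(-25503)) = sqrt(-133799 - 11319) - (-158345*(-1/143585) + (-40 + sqrt(14))*(-1/25503)) = sqrt(-145118) - (31669/28717 + (40/25503 - sqrt(14)/25503)) = I*sqrt(145118) - (808803187/732369651 - sqrt(14)/25503) = I*sqrt(145118) + (-808803187/732369651 + sqrt(14)/25503) = -808803187/732369651 + sqrt(14)/25503 + I*sqrt(145118)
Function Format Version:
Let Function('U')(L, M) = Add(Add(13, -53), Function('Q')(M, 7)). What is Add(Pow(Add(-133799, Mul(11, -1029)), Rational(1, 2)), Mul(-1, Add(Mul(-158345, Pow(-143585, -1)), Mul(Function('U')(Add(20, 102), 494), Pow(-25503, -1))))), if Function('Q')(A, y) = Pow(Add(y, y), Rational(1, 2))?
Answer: Add(Rational(-808803187, 732369651), Mul(Rational(1, 25503), Pow(14, Rational(1, 2))), Mul(I, Pow(145118, Rational(1, 2)))) ≈ Add(-1.1042, Mul(380.94, I))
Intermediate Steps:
Function('Q')(A, y) = Mul(Pow(2, Rational(1, 2)), Pow(y, Rational(1, 2))) (Function('Q')(A, y) = Pow(Mul(2, y), Rational(1, 2)) = Mul(Pow(2, Rational(1, 2)), Pow(y, Rational(1, 2))))
Function('U')(L, M) = Add(-40, Pow(14, Rational(1, 2))) (Function('U')(L, M) = Add(Add(13, -53), Mul(Pow(2, Rational(1, 2)), Pow(7, Rational(1, 2)))) = Add(-40, Pow(14, Rational(1, 2))))
Add(Pow(Add(-133799, Mul(11, -1029)), Rational(1, 2)), Mul(-1, Add(Mul(-158345, Pow(-143585, -1)), Mul(Function('U')(Add(20, 102), 494), Pow(-25503, -1))))) = Add(Pow(Add(-133799, Mul(11, -1029)), Rational(1, 2)), Mul(-1, Add(Mul(-158345, Pow(-143585, -1)), Mul(Add(-40, Pow(14, Rational(1, 2))), Pow(-25503, -1))))) = Add(Pow(Add(-133799, -11319), Rational(1, 2)), Mul(-1, Add(Mul(-158345, Rational(-1, 143585)), Mul(Add(-40, Pow(14, Rational(1, 2))), Rational(-1, 25503))))) = Add(Pow(-145118, Rational(1, 2)), Mul(-1, Add(Rational(31669, 28717), Add(Rational(40, 25503), Mul(Rational(-1, 25503), Pow(14, Rational(1, 2))))))) = Add(Mul(I, Pow(145118, Rational(1, 2))), Mul(-1, Add(Rational(808803187, 732369651), Mul(Rational(-1, 25503), Pow(14, Rational(1, 2)))))) = Add(Mul(I, Pow(145118, Rational(1, 2))), Add(Rational(-808803187, 732369651), Mul(Rational(1, 25503), Pow(14, Rational(1, 2))))) = Add(Rational(-808803187, 732369651), Mul(Rational(1, 25503), Pow(14, Rational(1, 2))), Mul(I, Pow(145118, Rational(1, 2))))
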